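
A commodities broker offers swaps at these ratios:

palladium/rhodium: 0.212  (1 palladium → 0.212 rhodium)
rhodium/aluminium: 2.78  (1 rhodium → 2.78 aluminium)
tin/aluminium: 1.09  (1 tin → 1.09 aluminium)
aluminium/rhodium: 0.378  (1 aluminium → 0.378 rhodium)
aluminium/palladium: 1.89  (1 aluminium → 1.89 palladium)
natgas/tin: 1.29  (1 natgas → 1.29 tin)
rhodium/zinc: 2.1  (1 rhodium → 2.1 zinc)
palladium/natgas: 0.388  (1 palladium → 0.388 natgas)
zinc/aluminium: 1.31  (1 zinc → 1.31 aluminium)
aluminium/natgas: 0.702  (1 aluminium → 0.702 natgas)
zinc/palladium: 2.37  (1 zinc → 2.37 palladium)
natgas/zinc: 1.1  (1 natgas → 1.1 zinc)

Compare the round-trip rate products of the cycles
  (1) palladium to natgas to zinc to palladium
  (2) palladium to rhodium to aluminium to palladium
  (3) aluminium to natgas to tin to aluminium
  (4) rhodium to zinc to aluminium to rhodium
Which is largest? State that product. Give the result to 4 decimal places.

1.1139

(1) 0.388 × 1.1 × 2.37 = 1.01152
(2) 0.212 × 2.78 × 1.89 = 1.11389
(3) 0.702 × 1.29 × 1.09 = 0.98708
(4) 2.1 × 1.31 × 0.378 = 1.03988
Highest is cycle (2) at 1.1139 (>1, arbitrage).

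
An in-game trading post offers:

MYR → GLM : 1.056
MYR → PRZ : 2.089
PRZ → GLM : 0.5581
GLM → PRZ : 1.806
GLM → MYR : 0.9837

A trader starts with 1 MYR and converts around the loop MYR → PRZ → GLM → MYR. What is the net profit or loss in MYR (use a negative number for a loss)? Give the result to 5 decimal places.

1 MYR × 2.089 = 2.089 PRZ
2.089 PRZ × 0.5581 = 1.1658709 GLM
1.1658709 GLM × 0.9837 = 1.14686720433 MYR
Net change: 1.14686720433 − 1 = 0.14686720433 MYR

0.14687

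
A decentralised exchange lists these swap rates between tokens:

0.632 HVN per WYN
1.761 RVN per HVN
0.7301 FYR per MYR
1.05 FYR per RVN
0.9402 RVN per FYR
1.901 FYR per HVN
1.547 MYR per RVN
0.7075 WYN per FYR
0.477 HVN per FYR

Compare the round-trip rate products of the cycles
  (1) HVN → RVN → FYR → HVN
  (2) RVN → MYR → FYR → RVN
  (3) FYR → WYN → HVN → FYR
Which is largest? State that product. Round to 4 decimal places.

1.0619

(1) 1.761 × 1.05 × 0.477 = 0.88200
(2) 1.547 × 0.7301 × 0.9402 = 1.06192
(3) 0.7075 × 0.632 × 1.901 = 0.85001
Highest is cycle (2) at 1.0619 (>1, arbitrage).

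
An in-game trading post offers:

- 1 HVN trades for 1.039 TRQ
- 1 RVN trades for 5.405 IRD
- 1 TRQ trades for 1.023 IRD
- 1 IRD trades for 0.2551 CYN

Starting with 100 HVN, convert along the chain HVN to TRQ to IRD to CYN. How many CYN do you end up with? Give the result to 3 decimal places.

100 HVN × 1.039 = 103.9 TRQ
103.9 TRQ × 1.023 = 106.2897 IRD
106.2897 IRD × 0.2551 = 27.11450247 CYN

27.115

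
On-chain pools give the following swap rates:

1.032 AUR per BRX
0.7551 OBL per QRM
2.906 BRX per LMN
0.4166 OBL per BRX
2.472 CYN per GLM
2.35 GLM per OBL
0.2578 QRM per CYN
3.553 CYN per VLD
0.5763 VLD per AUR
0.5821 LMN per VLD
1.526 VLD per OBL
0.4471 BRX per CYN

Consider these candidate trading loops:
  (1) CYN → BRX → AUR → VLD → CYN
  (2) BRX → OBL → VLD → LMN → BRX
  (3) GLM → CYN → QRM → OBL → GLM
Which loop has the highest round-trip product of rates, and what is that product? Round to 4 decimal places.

(1) 0.4471 × 1.032 × 0.5763 × 3.553 = 0.94477
(2) 0.4166 × 1.526 × 0.5821 × 2.906 = 1.07539
(3) 2.472 × 0.2578 × 0.7551 × 2.35 = 1.13085
Highest is cycle (3) at 1.1308 (>1, arbitrage).

1.1308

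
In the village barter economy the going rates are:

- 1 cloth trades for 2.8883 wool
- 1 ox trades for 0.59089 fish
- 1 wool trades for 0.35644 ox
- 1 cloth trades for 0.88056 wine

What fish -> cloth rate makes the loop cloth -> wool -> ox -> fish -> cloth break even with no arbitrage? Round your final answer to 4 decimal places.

1.6439

Known legs of the cycle: 2.8883 × 0.35644 × 0.59089 = 0.60832459471028
For no arbitrage the full-cycle product must be 1, so the missing rate is 1 / 0.60832459471028 ≈ 1.643859.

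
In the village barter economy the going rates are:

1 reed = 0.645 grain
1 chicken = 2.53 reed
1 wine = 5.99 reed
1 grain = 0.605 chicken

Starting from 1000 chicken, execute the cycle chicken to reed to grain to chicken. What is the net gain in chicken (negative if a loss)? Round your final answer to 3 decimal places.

1000 chicken × 2.53 = 2530 reed
2530 reed × 0.645 = 1631.85 grain
1631.85 grain × 0.605 = 987.26925 chicken
Net change: 987.26925 − 1000 = -12.73075 chicken

-12.731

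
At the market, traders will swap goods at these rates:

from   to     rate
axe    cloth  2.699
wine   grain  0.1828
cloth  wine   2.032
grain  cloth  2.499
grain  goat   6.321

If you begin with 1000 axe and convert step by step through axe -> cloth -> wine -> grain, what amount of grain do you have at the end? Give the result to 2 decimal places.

1000 axe × 2.699 = 2699 cloth
2699 cloth × 2.032 = 5484.368 wine
5484.368 wine × 0.1828 = 1002.5424704 grain

1002.54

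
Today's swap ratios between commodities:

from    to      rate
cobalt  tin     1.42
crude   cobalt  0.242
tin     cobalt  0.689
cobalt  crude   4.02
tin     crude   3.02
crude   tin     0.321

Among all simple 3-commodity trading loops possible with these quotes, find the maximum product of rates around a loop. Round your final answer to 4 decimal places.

tin→crude→cobalt→tin: 3.02 × 0.242 × 1.42 = 1.03779
tin→cobalt→crude→tin: 0.689 × 4.02 × 0.321 = 0.88910
Maximum is tin→crude→cobalt→tin at 1.0378; arbitrage exists.

1.0378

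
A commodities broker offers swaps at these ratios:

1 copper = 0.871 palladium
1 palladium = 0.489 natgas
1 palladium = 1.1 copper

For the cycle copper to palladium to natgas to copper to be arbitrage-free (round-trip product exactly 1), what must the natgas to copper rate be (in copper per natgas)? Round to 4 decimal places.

Known legs of the cycle: 0.871 × 0.489 = 0.425919
For no arbitrage the full-cycle product must be 1, so the missing rate is 1 / 0.425919 ≈ 2.347864.

2.3479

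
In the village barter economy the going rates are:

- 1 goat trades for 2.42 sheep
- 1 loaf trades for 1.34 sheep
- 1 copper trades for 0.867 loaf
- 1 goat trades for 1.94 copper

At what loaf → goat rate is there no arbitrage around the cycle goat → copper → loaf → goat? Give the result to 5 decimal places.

Known legs of the cycle: 1.94 × 0.867 = 1.68198
For no arbitrage the full-cycle product must be 1, so the missing rate is 1 / 1.68198 ≈ 0.5945374.

0.59454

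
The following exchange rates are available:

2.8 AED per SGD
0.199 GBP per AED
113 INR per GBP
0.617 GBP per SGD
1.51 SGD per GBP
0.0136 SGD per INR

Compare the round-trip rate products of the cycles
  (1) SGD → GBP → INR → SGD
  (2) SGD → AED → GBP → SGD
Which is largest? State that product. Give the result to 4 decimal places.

(1) 0.617 × 113 × 0.0136 = 0.94821
(2) 2.8 × 0.199 × 1.51 = 0.84137
Highest is cycle (1) at 0.9482 (≤1, no arbitrage).

0.9482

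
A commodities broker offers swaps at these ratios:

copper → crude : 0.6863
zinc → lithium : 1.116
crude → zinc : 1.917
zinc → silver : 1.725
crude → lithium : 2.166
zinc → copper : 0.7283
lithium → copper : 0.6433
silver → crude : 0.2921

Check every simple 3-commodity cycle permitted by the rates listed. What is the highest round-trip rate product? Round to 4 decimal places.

0.9659

crude→zinc→silver→crude: 1.917 × 1.725 × 0.2921 = 0.96592
copper→crude→zinc→copper: 0.6863 × 1.917 × 0.7283 = 0.95818
lithium→copper→crude→lithium: 0.6433 × 0.6863 × 2.166 = 0.95628
Maximum is crude→zinc→silver→crude at 0.9659; no arbitrage — every cycle loses value.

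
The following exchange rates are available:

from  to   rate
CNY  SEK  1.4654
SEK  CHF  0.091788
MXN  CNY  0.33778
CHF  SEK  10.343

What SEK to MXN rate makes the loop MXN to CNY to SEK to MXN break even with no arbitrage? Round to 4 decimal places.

Known legs of the cycle: 0.33778 × 1.4654 = 0.494982812
For no arbitrage the full-cycle product must be 1, so the missing rate is 1 / 0.494982812 ≈ 2.020272.

2.0203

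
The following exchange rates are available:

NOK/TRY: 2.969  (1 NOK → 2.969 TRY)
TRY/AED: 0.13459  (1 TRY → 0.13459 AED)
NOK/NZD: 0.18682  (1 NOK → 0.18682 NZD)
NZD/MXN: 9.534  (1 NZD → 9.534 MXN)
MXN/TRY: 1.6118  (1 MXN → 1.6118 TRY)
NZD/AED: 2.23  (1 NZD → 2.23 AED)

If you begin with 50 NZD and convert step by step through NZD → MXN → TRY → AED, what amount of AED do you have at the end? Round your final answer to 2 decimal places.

103.41

50 NZD × 9.534 = 476.7 MXN
476.7 MXN × 1.6118 = 768.34506 TRY
768.34506 TRY × 0.13459 = 103.4115616254 AED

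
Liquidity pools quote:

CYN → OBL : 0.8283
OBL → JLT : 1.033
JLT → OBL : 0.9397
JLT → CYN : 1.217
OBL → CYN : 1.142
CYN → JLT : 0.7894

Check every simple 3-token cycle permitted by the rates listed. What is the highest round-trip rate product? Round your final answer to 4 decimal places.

JLT→CYN→OBL→JLT: 1.217 × 0.8283 × 1.033 = 1.04131
JLT→OBL→CYN→JLT: 0.9397 × 1.142 × 0.7894 = 0.84713
Maximum is JLT→CYN→OBL→JLT at 1.0413; arbitrage exists.

1.0413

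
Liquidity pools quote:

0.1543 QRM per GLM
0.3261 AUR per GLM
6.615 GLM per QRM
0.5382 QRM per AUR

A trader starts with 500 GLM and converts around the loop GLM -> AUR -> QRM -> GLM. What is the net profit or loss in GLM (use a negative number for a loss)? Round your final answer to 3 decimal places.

500 GLM × 0.3261 = 163.05 AUR
163.05 AUR × 0.5382 = 87.75351 QRM
87.75351 QRM × 6.615 = 580.48946865 GLM
Net change: 580.48946865 − 500 = 80.48946865 GLM

80.489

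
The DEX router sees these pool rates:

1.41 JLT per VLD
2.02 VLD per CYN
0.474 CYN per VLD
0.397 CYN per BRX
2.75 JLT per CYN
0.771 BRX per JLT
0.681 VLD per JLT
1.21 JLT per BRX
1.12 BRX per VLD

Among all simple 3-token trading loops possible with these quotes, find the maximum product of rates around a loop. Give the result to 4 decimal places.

0.9229

JLT→VLD→BRX→JLT: 0.681 × 1.12 × 1.21 = 0.92289
BRX→CYN→VLD→BRX: 0.397 × 2.02 × 1.12 = 0.89817
JLT→VLD→CYN→JLT: 0.681 × 0.474 × 2.75 = 0.88768
JLT→BRX→CYN→JLT: 0.771 × 0.397 × 2.75 = 0.84174
Maximum is JLT→VLD→BRX→JLT at 0.9229; no arbitrage — every cycle loses value.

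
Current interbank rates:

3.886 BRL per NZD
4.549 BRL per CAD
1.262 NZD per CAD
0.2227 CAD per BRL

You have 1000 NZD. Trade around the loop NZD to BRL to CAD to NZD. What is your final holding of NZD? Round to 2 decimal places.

1000 NZD × 3.886 = 3886 BRL
3886 BRL × 0.2227 = 865.4122 CAD
865.4122 CAD × 1.262 = 1092.1501964 NZD

1092.15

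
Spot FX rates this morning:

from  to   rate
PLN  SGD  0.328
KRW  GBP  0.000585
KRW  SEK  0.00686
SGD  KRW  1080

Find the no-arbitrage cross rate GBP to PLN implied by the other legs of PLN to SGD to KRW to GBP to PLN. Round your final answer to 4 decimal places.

Known legs of the cycle: 0.328 × 1080 × 0.000585 = 0.2072304
For no arbitrage the full-cycle product must be 1, so the missing rate is 1 / 0.2072304 ≈ 4.825547.

4.8255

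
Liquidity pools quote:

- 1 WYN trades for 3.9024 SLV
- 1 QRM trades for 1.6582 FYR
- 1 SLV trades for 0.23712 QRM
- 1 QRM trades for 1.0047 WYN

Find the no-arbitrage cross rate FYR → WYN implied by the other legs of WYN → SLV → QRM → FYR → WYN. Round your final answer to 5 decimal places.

Known legs of the cycle: 3.9024 × 0.23712 × 1.6582 = 1.5343939593216
For no arbitrage the full-cycle product must be 1, so the missing rate is 1 / 1.5343939593216 ≈ 0.6517231.

0.65172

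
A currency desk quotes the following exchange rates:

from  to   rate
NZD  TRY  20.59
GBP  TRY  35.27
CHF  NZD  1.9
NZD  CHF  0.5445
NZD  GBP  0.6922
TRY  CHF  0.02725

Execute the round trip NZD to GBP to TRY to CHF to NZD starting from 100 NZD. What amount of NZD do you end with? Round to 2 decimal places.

126.40

100 NZD × 0.6922 = 69.22 GBP
69.22 GBP × 35.27 = 2441.3894 TRY
2441.3894 TRY × 0.02725 = 66.52786115 CHF
66.52786115 CHF × 1.9 = 126.402936185 NZD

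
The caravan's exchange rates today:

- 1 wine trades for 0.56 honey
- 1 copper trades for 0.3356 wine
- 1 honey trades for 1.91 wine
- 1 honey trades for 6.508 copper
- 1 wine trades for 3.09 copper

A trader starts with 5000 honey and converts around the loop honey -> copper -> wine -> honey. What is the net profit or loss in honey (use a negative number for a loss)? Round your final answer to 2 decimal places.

1115.44

5000 honey × 6.508 = 32540 copper
32540 copper × 0.3356 = 10920.424 wine
10920.424 wine × 0.56 = 6115.43744 honey
Net change: 6115.43744 − 5000 = 1115.43744 honey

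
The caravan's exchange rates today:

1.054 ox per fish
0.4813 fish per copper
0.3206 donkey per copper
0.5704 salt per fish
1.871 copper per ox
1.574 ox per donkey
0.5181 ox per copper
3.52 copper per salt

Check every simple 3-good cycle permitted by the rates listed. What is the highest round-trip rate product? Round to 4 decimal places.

0.9664

copper→fish→salt→copper: 0.4813 × 0.5704 × 3.52 = 0.96636
copper→fish→ox→copper: 0.4813 × 1.054 × 1.871 = 0.94914
copper→donkey→ox→copper: 0.3206 × 1.574 × 1.871 = 0.94415
Maximum is copper→fish→salt→copper at 0.9664; no arbitrage — every cycle loses value.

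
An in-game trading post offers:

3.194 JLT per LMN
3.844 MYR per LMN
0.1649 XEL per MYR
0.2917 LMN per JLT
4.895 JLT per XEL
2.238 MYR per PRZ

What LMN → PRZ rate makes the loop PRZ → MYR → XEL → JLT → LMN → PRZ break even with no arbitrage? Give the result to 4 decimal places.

1.8977

Known legs of the cycle: 2.238 × 0.1649 × 4.895 × 0.2917 = 0.5269505511633
For no arbitrage the full-cycle product must be 1, so the missing rate is 1 / 0.5269505511633 ≈ 1.897711.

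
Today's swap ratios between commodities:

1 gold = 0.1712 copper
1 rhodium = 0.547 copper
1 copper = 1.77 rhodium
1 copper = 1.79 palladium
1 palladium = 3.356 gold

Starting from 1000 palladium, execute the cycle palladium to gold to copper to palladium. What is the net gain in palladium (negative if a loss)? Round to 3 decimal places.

1000 palladium × 3.356 = 3356 gold
3356 gold × 0.1712 = 574.5472 copper
574.5472 copper × 1.79 = 1028.439488 palladium
Net change: 1028.439488 − 1000 = 28.439488 palladium

28.439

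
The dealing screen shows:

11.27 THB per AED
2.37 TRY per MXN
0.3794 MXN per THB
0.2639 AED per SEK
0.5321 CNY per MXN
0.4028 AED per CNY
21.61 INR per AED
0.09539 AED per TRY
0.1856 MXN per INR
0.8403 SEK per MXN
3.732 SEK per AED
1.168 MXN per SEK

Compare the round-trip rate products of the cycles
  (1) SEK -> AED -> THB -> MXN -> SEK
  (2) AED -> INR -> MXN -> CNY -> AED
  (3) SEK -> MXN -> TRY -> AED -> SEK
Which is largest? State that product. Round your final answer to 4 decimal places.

(1) 0.2639 × 11.27 × 0.3794 × 0.8403 = 0.94819
(2) 21.61 × 0.1856 × 0.5321 × 0.4028 = 0.85964
(3) 1.168 × 2.37 × 0.09539 × 3.732 = 0.98545
Highest is cycle (3) at 0.9855 (≤1, no arbitrage).

0.9855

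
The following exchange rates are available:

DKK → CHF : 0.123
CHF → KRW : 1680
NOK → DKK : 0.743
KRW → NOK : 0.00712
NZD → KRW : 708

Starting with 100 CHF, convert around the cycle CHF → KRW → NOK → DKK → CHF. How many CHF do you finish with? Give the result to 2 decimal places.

100 CHF × 1680 = 168000 KRW
168000 KRW × 0.00712 = 1196.16 NOK
1196.16 NOK × 0.743 = 888.74688 DKK
888.74688 DKK × 0.123 = 109.31586624 CHF

109.32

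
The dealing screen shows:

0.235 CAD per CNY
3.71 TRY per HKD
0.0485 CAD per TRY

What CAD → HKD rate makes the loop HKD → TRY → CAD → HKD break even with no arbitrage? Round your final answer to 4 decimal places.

Known legs of the cycle: 3.71 × 0.0485 = 0.179935
For no arbitrage the full-cycle product must be 1, so the missing rate is 1 / 0.179935 ≈ 5.557562.

5.5576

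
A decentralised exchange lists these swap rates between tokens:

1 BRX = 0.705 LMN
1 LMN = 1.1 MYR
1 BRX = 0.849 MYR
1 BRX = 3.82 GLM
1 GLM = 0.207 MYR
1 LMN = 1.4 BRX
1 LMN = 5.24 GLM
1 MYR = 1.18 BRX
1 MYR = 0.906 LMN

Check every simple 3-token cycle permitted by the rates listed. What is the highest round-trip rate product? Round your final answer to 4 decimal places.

LMN→BRX→MYR→LMN: 1.4 × 0.849 × 0.906 = 1.07687
LMN→GLM→MYR→LMN: 5.24 × 0.207 × 0.906 = 0.98272
BRX→GLM→MYR→BRX: 3.82 × 0.207 × 1.18 = 0.93307
LMN→MYR→BRX→LMN: 1.1 × 1.18 × 0.705 = 0.91509
Maximum is LMN→BRX→MYR→LMN at 1.0769; arbitrage exists.

1.0769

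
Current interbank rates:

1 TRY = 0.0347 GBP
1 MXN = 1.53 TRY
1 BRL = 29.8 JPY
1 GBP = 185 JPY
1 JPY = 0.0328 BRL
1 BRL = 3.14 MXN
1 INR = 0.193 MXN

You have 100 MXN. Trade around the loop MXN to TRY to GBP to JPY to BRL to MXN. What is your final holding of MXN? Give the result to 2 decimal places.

100 MXN × 1.53 = 153 TRY
153 TRY × 0.0347 = 5.3091 GBP
5.3091 GBP × 185 = 982.1835 JPY
982.1835 JPY × 0.0328 = 32.2156188 BRL
32.2156188 BRL × 3.14 = 101.157043032 MXN

101.16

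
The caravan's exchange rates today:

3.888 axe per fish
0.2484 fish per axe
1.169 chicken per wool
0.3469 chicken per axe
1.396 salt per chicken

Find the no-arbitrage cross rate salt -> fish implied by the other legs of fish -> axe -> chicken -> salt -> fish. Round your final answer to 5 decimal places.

Known legs of the cycle: 3.888 × 0.3469 × 1.396 = 1.8828510912
For no arbitrage the full-cycle product must be 1, so the missing rate is 1 / 1.8828510912 ≈ 0.5311094.

0.53111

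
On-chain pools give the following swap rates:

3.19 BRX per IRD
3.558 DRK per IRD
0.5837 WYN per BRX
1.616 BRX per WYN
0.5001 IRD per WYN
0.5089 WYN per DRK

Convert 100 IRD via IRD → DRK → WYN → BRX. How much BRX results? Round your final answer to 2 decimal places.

292.60

100 IRD × 3.558 = 355.8 DRK
355.8 DRK × 0.5089 = 181.06662 WYN
181.06662 WYN × 1.616 = 292.60365792 BRX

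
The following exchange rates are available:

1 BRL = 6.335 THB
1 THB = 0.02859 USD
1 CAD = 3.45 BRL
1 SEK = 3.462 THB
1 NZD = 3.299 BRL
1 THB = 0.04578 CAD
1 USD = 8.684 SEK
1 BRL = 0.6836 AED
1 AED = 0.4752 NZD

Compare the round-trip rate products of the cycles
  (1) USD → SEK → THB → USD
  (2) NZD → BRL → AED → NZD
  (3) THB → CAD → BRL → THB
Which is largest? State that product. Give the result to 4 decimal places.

1.0717

(1) 8.684 × 3.462 × 0.02859 = 0.85953
(2) 3.299 × 0.6836 × 0.4752 = 1.07167
(3) 0.04578 × 3.45 × 6.335 = 1.00056
Highest is cycle (2) at 1.0717 (>1, arbitrage).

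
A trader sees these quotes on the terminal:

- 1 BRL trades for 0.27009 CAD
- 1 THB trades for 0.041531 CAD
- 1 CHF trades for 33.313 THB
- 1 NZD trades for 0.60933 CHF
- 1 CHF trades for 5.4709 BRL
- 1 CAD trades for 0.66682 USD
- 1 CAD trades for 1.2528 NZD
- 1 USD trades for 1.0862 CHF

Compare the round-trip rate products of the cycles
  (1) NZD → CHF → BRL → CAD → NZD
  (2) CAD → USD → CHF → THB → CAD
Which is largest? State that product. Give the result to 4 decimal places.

1.1280

(1) 0.60933 × 5.4709 × 0.27009 × 1.2528 = 1.12798
(2) 0.66682 × 1.0862 × 33.313 × 0.041531 = 1.00208
Highest is cycle (1) at 1.1280 (>1, arbitrage).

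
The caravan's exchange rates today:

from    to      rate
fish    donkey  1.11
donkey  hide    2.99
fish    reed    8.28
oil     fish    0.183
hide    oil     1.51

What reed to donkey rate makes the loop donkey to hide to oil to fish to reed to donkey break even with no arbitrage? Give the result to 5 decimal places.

0.14617

Known legs of the cycle: 2.99 × 1.51 × 0.183 × 8.28 = 6.841157076
For no arbitrage the full-cycle product must be 1, so the missing rate is 1 / 6.841157076 ≈ 0.1461741.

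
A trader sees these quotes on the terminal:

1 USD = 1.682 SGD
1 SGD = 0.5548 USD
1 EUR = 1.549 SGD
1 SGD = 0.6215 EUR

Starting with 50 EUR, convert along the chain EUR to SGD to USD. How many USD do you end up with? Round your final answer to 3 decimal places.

50 EUR × 1.549 = 77.45 SGD
77.45 SGD × 0.5548 = 42.96926 USD

42.969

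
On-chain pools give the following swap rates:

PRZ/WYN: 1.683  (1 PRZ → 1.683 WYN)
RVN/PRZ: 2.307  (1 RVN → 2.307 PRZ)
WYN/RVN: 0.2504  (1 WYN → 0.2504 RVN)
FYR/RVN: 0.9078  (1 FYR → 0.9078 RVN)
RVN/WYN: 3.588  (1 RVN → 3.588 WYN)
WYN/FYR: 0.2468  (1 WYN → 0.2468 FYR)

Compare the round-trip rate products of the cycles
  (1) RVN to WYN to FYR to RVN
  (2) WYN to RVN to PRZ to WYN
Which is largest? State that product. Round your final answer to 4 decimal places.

(1) 3.588 × 0.2468 × 0.9078 = 0.80387
(2) 0.2504 × 2.307 × 1.683 = 0.97222
Highest is cycle (2) at 0.9722 (≤1, no arbitrage).

0.9722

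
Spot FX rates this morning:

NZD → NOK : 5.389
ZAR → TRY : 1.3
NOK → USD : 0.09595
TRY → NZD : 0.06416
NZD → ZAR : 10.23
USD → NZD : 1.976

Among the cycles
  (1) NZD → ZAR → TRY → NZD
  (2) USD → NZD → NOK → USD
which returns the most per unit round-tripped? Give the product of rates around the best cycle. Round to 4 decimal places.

(1) 10.23 × 1.3 × 0.06416 = 0.85326
(2) 1.976 × 5.389 × 0.09595 = 1.02174
Highest is cycle (2) at 1.0217 (>1, arbitrage).

1.0217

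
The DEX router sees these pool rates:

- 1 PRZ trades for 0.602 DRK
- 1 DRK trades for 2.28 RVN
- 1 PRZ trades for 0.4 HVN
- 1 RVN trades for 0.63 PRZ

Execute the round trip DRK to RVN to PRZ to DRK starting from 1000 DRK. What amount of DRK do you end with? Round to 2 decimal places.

864.71

1000 DRK × 2.28 = 2280 RVN
2280 RVN × 0.63 = 1436.4 PRZ
1436.4 PRZ × 0.602 = 864.7128 DRK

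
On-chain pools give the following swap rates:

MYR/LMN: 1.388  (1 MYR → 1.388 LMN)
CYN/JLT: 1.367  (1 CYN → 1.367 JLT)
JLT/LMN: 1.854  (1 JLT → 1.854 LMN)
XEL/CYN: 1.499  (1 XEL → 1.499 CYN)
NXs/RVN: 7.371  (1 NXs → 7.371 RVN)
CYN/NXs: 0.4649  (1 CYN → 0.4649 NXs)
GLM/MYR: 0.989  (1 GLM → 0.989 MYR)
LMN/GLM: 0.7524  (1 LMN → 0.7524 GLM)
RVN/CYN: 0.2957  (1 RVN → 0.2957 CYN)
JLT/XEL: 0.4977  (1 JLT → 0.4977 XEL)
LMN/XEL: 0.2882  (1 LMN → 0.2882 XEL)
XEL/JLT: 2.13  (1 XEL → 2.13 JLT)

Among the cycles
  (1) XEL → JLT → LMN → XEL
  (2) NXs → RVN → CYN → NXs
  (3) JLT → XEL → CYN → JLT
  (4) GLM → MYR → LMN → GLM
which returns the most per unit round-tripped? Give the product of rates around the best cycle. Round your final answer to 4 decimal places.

(1) 2.13 × 1.854 × 0.2882 = 1.13811
(2) 7.371 × 0.2957 × 0.4649 = 1.01330
(3) 0.4977 × 1.499 × 1.367 = 1.01985
(4) 0.989 × 1.388 × 0.7524 = 1.03284
Highest is cycle (1) at 1.1381 (>1, arbitrage).

1.1381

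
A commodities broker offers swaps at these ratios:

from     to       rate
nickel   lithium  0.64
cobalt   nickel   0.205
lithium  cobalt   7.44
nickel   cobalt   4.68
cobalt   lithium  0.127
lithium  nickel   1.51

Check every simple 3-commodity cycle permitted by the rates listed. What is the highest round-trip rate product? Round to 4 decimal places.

0.9761

lithium→cobalt→nickel→lithium: 7.44 × 0.205 × 0.64 = 0.97613
lithium→nickel→cobalt→lithium: 1.51 × 4.68 × 0.127 = 0.89748
Maximum is lithium→cobalt→nickel→lithium at 0.9761; no arbitrage — every cycle loses value.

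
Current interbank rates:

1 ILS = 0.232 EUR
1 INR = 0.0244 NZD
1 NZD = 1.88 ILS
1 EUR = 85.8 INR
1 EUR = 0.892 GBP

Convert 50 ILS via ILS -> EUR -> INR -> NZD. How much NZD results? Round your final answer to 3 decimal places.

50 ILS × 0.232 = 11.6 EUR
11.6 EUR × 85.8 = 995.28 INR
995.28 INR × 0.0244 = 24.284832 NZD

24.285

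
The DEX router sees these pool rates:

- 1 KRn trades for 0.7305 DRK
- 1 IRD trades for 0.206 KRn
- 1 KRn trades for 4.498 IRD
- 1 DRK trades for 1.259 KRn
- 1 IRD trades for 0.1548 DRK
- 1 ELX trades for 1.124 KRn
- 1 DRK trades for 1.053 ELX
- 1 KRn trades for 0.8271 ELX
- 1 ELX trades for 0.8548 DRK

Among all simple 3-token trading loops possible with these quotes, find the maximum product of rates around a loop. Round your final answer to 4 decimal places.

0.8901

ELX→DRK→KRn→ELX: 0.8548 × 1.259 × 0.8271 = 0.89012
IRD→DRK→KRn→IRD: 0.1548 × 1.259 × 4.498 = 0.87663
ELX→KRn→DRK→ELX: 1.124 × 0.7305 × 1.053 = 0.86460
Maximum is ELX→DRK→KRn→ELX at 0.8901; no arbitrage — every cycle loses value.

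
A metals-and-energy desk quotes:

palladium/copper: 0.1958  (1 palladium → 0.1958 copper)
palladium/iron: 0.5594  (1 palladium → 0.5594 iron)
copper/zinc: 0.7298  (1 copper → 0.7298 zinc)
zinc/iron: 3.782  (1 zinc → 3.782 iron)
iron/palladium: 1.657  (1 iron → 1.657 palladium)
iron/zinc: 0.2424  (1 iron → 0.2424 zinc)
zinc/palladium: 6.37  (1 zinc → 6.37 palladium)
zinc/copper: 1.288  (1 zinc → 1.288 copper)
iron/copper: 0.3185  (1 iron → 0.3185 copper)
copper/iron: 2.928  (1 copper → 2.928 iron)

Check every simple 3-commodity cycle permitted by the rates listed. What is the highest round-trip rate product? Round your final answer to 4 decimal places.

palladium→copper→iron→palladium: 0.1958 × 2.928 × 1.657 = 0.94996
zinc→copper→iron→zinc: 1.288 × 2.928 × 0.2424 = 0.91415
zinc→palladium→copper→zinc: 6.37 × 0.1958 × 0.7298 = 0.91024
zinc→iron→copper→zinc: 3.782 × 0.3185 × 0.7298 = 0.87909
zinc→palladium→iron→zinc: 6.37 × 0.5594 × 0.2424 = 0.86376
Maximum is palladium→copper→iron→palladium at 0.9500; no arbitrage — every cycle loses value.

0.9500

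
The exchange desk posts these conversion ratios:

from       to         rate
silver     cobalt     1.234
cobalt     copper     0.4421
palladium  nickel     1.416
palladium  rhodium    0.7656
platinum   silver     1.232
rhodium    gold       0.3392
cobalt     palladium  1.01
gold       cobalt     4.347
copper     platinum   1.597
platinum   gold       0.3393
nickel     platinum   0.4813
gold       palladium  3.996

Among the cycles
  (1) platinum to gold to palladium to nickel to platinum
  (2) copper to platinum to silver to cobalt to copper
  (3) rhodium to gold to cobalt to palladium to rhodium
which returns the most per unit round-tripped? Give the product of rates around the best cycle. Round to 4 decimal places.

1.1402

(1) 0.3393 × 3.996 × 1.416 × 0.4813 = 0.92404
(2) 1.597 × 1.232 × 1.234 × 0.4421 = 1.07337
(3) 0.3392 × 4.347 × 1.01 × 0.7656 = 1.14017
Highest is cycle (3) at 1.1402 (>1, arbitrage).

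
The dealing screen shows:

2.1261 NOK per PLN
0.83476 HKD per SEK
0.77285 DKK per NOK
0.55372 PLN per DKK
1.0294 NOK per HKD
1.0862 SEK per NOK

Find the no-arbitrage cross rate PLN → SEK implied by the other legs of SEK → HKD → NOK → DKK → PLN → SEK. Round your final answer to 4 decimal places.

Known legs of the cycle: 0.83476 × 1.0294 × 0.77285 × 0.55372 = 0.367731823888823888
For no arbitrage the full-cycle product must be 1, so the missing rate is 1 / 0.367731823888823888 ≈ 2.719373.

2.7194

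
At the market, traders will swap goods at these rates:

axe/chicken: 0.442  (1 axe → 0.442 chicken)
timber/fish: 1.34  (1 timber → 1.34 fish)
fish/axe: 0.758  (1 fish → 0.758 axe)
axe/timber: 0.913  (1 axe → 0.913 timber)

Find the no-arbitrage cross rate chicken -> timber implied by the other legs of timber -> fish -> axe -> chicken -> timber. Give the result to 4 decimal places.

2.2274

Known legs of the cycle: 1.34 × 0.758 × 0.442 = 0.44894824
For no arbitrage the full-cycle product must be 1, so the missing rate is 1 / 0.44894824 ≈ 2.227428.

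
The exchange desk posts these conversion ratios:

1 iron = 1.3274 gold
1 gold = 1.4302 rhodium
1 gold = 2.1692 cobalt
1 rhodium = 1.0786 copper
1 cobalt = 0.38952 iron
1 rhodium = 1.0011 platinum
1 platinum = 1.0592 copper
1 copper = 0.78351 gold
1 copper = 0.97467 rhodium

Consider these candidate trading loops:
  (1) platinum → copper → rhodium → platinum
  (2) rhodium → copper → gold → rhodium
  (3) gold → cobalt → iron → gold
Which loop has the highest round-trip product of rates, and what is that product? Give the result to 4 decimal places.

(1) 1.0592 × 0.97467 × 1.0011 = 1.03351
(2) 1.0786 × 0.78351 × 1.4302 = 1.20865
(3) 2.1692 × 0.38952 × 1.3274 = 1.12158
Highest is cycle (2) at 1.2087 (>1, arbitrage).

1.2087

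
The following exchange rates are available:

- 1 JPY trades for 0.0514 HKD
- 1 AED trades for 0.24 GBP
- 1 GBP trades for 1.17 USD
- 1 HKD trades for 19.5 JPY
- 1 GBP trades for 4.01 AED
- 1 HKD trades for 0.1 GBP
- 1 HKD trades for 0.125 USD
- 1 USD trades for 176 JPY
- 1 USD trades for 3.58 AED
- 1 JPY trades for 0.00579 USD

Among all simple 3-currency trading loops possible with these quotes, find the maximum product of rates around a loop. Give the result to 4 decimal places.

JPY→HKD→USD→JPY: 0.0514 × 0.125 × 176 = 1.13080
GBP→USD→AED→GBP: 1.17 × 3.58 × 0.24 = 1.00526
Maximum is JPY→HKD→USD→JPY at 1.1308; arbitrage exists.

1.1308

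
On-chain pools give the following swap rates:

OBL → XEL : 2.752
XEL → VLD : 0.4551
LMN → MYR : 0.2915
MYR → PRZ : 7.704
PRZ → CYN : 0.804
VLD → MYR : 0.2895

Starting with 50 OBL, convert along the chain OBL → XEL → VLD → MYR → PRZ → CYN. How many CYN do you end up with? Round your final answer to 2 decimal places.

50 OBL × 2.752 = 137.6 XEL
137.6 XEL × 0.4551 = 62.62176 VLD
62.62176 VLD × 0.2895 = 18.12899952 MYR
18.12899952 MYR × 7.704 = 139.66581230208 PRZ
139.66581230208 PRZ × 0.804 = 112.29131309087232 CYN

112.29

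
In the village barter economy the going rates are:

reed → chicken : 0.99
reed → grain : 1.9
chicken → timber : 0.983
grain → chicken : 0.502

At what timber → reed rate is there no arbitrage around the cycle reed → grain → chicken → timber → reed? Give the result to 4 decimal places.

1.0666

Known legs of the cycle: 1.9 × 0.502 × 0.983 = 0.9375854
For no arbitrage the full-cycle product must be 1, so the missing rate is 1 / 0.9375854 ≈ 1.066570.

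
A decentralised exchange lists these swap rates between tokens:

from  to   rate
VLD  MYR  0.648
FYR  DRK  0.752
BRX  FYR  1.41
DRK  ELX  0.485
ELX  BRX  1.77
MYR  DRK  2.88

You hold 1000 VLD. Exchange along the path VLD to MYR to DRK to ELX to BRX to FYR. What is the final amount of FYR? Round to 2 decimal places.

2258.92

1000 VLD × 0.648 = 648 MYR
648 MYR × 2.88 = 1866.24 DRK
1866.24 DRK × 0.485 = 905.1264 ELX
905.1264 ELX × 1.77 = 1602.073728 BRX
1602.073728 BRX × 1.41 = 2258.92395648 FYR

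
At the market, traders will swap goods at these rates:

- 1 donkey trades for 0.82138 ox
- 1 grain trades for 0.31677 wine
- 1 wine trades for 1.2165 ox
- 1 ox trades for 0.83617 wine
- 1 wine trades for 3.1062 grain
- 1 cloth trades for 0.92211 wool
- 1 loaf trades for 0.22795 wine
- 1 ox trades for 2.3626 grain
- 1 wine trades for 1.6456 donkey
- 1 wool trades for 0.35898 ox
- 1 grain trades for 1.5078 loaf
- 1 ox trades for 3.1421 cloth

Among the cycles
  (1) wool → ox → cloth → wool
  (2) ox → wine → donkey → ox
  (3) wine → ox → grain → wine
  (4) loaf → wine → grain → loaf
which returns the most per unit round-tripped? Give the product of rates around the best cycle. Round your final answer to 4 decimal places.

(1) 0.35898 × 3.1421 × 0.92211 = 1.04009
(2) 0.83617 × 1.6456 × 0.82138 = 1.13022
(3) 1.2165 × 2.3626 × 0.31677 = 0.91043
(4) 0.22795 × 3.1062 × 1.5078 = 1.06761
Highest is cycle (2) at 1.1302 (>1, arbitrage).

1.1302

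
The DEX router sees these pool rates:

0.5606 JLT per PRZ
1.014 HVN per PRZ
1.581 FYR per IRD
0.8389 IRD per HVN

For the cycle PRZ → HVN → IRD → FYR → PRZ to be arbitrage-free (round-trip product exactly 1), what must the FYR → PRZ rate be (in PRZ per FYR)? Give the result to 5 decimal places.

Known legs of the cycle: 1.014 × 0.8389 × 1.581 = 1.3448691126
For no arbitrage the full-cycle product must be 1, so the missing rate is 1 / 1.3448691126 ≈ 0.7435668.

0.74357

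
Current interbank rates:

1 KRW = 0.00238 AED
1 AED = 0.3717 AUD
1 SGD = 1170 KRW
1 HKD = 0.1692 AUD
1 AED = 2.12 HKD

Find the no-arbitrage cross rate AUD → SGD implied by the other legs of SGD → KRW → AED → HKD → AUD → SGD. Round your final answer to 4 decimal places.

Known legs of the cycle: 1170 × 0.00238 × 2.12 × 0.1692 = 0.9988471584
For no arbitrage the full-cycle product must be 1, so the missing rate is 1 / 0.9988471584 ≈ 1.001154.

1.0012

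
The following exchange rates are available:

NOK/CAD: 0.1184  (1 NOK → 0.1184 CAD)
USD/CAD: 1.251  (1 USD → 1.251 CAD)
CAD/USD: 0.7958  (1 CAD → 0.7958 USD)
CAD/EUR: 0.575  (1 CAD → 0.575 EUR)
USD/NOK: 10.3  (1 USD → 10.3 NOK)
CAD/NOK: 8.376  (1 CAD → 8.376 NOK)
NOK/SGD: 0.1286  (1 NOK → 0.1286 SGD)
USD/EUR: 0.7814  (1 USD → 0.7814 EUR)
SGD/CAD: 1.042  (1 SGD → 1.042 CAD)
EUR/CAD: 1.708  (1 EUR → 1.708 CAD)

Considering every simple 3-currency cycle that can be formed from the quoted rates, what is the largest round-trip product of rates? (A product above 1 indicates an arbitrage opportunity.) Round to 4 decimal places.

NOK→SGD→CAD→NOK: 0.1286 × 1.042 × 8.376 = 1.12239
USD→EUR→CAD→USD: 0.7814 × 1.708 × 0.7958 = 1.06210
USD→NOK→CAD→USD: 10.3 × 0.1184 × 0.7958 = 0.97049
Maximum is NOK→SGD→CAD→NOK at 1.1224; arbitrage exists.

1.1224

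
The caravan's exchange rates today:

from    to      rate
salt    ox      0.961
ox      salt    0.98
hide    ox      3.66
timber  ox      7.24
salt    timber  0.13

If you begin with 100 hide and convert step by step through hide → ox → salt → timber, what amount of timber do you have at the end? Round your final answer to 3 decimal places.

100 hide × 3.66 = 366 ox
366 ox × 0.98 = 358.68 salt
358.68 salt × 0.13 = 46.6284 timber

46.628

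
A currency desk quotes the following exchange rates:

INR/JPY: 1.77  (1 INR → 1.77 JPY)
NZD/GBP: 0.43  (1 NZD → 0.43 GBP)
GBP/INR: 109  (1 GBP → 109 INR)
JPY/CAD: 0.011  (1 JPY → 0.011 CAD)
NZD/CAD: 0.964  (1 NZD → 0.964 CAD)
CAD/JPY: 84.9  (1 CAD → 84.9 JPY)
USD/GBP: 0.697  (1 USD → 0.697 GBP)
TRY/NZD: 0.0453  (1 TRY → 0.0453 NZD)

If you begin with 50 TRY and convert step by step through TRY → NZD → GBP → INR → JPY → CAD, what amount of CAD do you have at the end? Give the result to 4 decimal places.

50 TRY × 0.0453 = 2.265 NZD
2.265 NZD × 0.43 = 0.97395 GBP
0.97395 GBP × 109 = 106.16055 INR
106.16055 INR × 1.77 = 187.9041735 JPY
187.9041735 JPY × 0.011 = 2.0669459085 CAD

2.0669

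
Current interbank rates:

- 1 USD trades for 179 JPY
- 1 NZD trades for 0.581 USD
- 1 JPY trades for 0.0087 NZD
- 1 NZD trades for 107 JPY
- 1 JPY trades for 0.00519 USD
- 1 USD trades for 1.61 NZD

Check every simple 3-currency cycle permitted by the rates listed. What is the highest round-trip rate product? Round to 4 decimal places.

NZD→USD→JPY→NZD: 0.581 × 179 × 0.0087 = 0.90479
NZD→JPY→USD→NZD: 107 × 0.00519 × 1.61 = 0.89408
Maximum is NZD→USD→JPY→NZD at 0.9048; no arbitrage — every cycle loses value.

0.9048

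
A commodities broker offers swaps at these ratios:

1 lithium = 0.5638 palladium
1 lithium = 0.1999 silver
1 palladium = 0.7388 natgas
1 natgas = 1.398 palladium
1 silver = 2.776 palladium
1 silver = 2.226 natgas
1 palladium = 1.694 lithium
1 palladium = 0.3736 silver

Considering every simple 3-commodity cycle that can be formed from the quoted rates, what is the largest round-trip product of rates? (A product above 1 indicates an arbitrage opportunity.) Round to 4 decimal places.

1.1626

silver→natgas→palladium→silver: 2.226 × 1.398 × 0.3736 = 1.16262
lithium→silver→palladium→lithium: 0.1999 × 2.776 × 1.694 = 0.94004
Maximum is silver→natgas→palladium→silver at 1.1626; arbitrage exists.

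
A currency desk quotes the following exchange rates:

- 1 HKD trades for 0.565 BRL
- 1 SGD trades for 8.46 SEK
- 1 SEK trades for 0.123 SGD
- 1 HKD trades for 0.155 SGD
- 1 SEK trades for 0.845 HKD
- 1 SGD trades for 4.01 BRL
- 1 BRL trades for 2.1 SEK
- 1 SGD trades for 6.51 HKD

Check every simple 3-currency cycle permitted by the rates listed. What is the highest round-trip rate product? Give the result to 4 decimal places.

1.1080

SEK→HKD→SGD→SEK: 0.845 × 0.155 × 8.46 = 1.10805
SEK→SGD→BRL→SEK: 0.123 × 4.01 × 2.1 = 1.03578
SEK→HKD→BRL→SEK: 0.845 × 0.565 × 2.1 = 1.00259
Maximum is SEK→HKD→SGD→SEK at 1.1080; arbitrage exists.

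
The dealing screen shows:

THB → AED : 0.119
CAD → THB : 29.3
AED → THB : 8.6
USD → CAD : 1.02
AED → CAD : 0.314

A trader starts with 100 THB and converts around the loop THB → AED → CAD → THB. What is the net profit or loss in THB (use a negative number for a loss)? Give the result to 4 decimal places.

100 THB × 0.119 = 11.9 AED
11.9 AED × 0.314 = 3.7366 CAD
3.7366 CAD × 29.3 = 109.48238 THB
Net change: 109.48238 − 100 = 9.48238 THB

9.4824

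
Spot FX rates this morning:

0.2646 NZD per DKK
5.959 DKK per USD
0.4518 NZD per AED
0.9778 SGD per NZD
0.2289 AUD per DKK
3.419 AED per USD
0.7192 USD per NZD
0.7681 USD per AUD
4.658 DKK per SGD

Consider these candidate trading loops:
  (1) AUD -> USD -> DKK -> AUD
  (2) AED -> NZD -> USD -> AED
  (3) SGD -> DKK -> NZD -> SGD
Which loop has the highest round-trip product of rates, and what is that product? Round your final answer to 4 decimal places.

(1) 0.7681 × 5.959 × 0.2289 = 1.04770
(2) 0.4518 × 0.7192 × 3.419 = 1.11095
(3) 4.658 × 0.2646 × 0.9778 = 1.20515
Highest is cycle (3) at 1.2051 (>1, arbitrage).

1.2051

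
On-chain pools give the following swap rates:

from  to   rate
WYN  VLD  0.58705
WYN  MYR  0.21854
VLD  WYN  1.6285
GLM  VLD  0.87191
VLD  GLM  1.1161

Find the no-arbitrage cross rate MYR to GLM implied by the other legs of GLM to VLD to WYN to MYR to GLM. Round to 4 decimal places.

Known legs of the cycle: 0.87191 × 1.6285 × 0.21854 = 0.3103061337649
For no arbitrage the full-cycle product must be 1, so the missing rate is 1 / 0.3103061337649 ≈ 3.222624.

3.2226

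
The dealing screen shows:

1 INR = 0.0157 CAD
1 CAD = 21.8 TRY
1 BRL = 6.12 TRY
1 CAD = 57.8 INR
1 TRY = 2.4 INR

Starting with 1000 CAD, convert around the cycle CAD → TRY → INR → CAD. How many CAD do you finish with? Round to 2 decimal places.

821.42

1000 CAD × 21.8 = 21800 TRY
21800 TRY × 2.4 = 52320 INR
52320 INR × 0.0157 = 821.424 CAD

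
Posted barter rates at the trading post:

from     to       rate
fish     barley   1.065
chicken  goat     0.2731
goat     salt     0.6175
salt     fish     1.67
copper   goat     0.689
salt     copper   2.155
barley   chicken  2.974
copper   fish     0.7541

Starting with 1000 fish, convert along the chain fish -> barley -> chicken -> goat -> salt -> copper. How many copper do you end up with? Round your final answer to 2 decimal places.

1000 fish × 1.065 = 1065 barley
1065 barley × 2.974 = 3167.31 chicken
3167.31 chicken × 0.2731 = 864.992361 goat
864.992361 goat × 0.6175 = 534.1327829175 salt
534.1327829175 salt × 2.155 = 1151.0561471872125 copper

1151.06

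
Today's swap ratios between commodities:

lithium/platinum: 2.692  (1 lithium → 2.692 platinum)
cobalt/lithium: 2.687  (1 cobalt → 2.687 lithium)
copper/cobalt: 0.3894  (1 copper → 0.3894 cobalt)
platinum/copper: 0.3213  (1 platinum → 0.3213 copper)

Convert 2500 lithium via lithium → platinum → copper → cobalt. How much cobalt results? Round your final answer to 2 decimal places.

2500 lithium × 2.692 = 6730 platinum
6730 platinum × 0.3213 = 2162.349 copper
2162.349 copper × 0.3894 = 842.0187006 cobalt

842.02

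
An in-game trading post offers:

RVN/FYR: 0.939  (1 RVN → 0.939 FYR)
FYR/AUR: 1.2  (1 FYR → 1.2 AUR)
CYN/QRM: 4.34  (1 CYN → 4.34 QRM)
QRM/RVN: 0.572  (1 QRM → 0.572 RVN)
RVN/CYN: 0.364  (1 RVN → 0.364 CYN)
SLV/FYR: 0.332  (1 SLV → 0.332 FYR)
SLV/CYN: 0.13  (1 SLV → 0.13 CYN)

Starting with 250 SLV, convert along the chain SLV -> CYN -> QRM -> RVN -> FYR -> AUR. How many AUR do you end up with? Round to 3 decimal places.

90.911

250 SLV × 0.13 = 32.5 CYN
32.5 CYN × 4.34 = 141.05 QRM
141.05 QRM × 0.572 = 80.6806 RVN
80.6806 RVN × 0.939 = 75.7590834 FYR
75.7590834 FYR × 1.2 = 90.91090008 AUR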